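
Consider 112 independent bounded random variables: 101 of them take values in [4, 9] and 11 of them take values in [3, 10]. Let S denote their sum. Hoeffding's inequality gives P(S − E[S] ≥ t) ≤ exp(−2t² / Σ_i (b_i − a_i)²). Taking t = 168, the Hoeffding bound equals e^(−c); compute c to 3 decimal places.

Σ(b_i − a_i)² = 101·5² + 11·7² = 3064.
c = 2t² / 3064 = 2·168² / 3064 = 18.4230.

18.423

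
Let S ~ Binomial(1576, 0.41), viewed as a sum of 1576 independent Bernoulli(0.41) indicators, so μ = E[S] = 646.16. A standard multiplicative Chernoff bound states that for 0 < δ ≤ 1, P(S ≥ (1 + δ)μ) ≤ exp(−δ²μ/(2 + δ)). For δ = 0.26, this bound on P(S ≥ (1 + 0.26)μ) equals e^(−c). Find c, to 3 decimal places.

19.328

c = δ²μ/(2 + δ) = 0.26²·646.16/(2 + 0.26) = 19.3276.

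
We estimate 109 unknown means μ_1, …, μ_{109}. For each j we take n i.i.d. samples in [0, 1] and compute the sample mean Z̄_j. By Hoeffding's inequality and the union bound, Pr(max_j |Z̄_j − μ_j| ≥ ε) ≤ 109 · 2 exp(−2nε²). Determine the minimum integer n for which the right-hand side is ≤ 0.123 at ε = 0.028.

4771

Need 2·109·exp(−2nε²) ≤ 0.123, i.e. exp(−2nε²) ≤ 0.123/218.
So 2nε² ≥ ln(218/0.123) = 7.480066.
Hence n ≥ 7.480066/(2·0.028²) = 4770.450.
The smallest integer n is 4771.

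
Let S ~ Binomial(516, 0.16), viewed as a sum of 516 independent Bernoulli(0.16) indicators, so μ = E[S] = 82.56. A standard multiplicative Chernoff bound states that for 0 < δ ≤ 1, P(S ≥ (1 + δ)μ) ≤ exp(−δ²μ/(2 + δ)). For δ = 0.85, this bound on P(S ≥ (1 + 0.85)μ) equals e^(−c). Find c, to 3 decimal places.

20.930

c = δ²μ/(2 + δ) = 0.85²·82.56/(2 + 0.85) = 20.9297.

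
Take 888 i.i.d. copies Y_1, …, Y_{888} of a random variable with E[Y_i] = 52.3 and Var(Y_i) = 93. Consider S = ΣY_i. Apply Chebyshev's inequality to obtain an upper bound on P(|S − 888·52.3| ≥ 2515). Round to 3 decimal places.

0.013

Var(S) = n·Var(Y_i) = 888·93 = 82584.
Chebyshev: P(|S − 888·52.3| ≥ 2515) ≤ Var(S)/2515² = 82584/6325225 = 0.0131.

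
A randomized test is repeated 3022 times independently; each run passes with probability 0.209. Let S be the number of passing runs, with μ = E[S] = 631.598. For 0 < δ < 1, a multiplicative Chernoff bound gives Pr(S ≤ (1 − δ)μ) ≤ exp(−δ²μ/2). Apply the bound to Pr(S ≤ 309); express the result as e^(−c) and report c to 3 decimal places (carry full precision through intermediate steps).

Write 309 = (1 − δ)μ, so δ = 1 − 309/631.598 = 0.5107648…
Then the exponent is δ²μ/2 = (μ − 309)²/(2μ) = 82.385845.

82.386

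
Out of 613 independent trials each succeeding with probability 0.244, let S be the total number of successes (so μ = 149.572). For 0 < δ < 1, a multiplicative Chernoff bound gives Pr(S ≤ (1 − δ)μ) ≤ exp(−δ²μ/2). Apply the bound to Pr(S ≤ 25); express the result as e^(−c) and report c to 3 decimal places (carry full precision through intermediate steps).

Write 25 = (1 − δ)μ, so δ = 1 − 25/149.572 = 0.8328564…
Then the exponent is δ²μ/2 = (μ − 25)²/(2μ) = 51.875295.

51.875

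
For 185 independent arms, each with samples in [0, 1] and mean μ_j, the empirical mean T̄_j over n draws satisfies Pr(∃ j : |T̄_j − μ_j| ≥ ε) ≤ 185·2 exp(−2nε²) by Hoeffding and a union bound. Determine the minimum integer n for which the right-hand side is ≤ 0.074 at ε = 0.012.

29574

Need 2·185·exp(−2nε²) ≤ 0.074, i.e. exp(−2nε²) ≤ 0.074/370.
So 2nε² ≥ ln(370/0.074) = 8.517193.
Hence n ≥ 8.517193/(2·0.012²) = 29573.587.
The smallest integer n is 29574.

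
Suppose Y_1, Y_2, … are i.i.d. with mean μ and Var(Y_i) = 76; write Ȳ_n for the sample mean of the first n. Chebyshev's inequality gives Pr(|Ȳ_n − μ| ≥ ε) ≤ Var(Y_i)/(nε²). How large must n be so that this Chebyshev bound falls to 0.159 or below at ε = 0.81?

Require 76/(n·0.81²) ≤ 0.159, i.e. n ≥ 76/(0.159·0.81²) = 728.528.
The smallest integer n is 729.

729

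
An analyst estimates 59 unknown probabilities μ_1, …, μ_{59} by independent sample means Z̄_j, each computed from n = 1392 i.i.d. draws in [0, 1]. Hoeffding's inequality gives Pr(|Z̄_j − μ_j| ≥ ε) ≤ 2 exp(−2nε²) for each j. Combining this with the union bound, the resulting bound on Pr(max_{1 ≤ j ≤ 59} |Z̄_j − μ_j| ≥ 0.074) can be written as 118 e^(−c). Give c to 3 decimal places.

Union bound over the 59 events: Pr(max_{1 ≤ j ≤ 59} |Z̄_j − μ_j| ≥ 0.074) ≤ 59·2·exp(−2nε²) = 118 exp(−2·1392·0.074²).
So c = 2·1392·0.074² = 15.2452.

15.245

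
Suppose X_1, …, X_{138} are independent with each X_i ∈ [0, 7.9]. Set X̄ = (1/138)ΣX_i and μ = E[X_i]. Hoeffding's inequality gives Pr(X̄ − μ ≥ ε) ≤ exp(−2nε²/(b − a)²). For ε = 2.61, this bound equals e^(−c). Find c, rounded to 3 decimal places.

c = 2nε²/(b − a)² = 2·138·2.61² / 7.9² = 30.1256.

30.126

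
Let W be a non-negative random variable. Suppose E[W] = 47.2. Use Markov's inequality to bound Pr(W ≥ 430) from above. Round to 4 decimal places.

Markov's inequality: for a non-negative random variable, Pr(W ≥ a) ≤ E[W]/a.
Here E[W] = 47.2 and a = 430, so the bound is 47.2/430 = 0.1098.

0.1098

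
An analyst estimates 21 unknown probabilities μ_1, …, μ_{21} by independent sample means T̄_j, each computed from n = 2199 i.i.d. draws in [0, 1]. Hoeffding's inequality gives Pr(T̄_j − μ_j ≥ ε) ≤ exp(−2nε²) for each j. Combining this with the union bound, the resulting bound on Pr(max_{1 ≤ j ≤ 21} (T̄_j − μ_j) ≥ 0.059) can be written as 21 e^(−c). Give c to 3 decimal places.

15.309

Union bound over the 21 events: Pr(max_{1 ≤ j ≤ 21} (T̄_j − μ_j) ≥ 0.059) ≤ 21·exp(−2nε²) = 21 exp(−2·2199·0.059²).
So c = 2·2199·0.059² = 15.3094.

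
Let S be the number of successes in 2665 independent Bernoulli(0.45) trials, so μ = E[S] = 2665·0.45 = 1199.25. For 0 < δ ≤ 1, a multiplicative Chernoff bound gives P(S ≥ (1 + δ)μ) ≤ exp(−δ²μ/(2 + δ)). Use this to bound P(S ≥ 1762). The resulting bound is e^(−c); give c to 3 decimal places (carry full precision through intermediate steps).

106.944

Write 1762 = (1 + δ)μ, so δ = 1762/1199.25 − 1 = 0.4692516…
Then the exponent is δ²μ/(2 + δ) = (1762 − μ)² / (μ·(2 + δ)) = 106.943879.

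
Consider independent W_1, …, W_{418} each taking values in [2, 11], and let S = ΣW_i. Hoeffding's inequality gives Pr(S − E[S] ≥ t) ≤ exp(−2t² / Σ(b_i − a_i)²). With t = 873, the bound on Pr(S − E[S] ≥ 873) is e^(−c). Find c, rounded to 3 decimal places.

45.019

Σ(b_i − a_i)² = 418·(9)² = 33858.
c = 2t²/33858 = 2·873²/33858 = 45.0191.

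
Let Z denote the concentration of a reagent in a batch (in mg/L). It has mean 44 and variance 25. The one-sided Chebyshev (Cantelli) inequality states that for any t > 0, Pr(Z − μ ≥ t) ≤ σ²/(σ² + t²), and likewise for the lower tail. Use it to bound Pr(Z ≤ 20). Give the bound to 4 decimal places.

Here σ² = 25 and t = 24, so σ² + t² = 601.
Cantelli's bound: 25/601 = 0.0416.

0.0416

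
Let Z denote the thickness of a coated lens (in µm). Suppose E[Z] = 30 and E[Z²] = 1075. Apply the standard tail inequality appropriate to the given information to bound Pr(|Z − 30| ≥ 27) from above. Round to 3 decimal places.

0.240

The first two moments determine the variance, so Chebyshev's inequality is the sharpest standard bound available.
Var(Z) = E[Z²] − (E[Z])² = 1075 − 900 = 175.
Chebyshev's inequality: Pr(|Z − μ| ≥ t) ≤ Var(Z)/t² = 175/729 = 0.2401.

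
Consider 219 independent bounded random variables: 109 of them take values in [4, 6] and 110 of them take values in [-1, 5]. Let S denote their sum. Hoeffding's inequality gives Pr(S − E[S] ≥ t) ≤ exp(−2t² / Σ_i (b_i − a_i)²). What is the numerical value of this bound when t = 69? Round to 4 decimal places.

0.1146

Σ(b_i − a_i)² = 109·2² + 110·6² = 4396.
Exponent = 2·69² / 4396 = 2.16606.
Bound = exp(−2.16606) = 0.11463.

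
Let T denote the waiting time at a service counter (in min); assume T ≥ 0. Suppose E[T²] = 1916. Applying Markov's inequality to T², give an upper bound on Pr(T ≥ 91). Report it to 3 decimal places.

0.231

Since T ≥ 0, the event {T ≥ 91} is the same as {T² ≥ 8281}.
Markov's inequality applied to T² gives Pr(T² ≥ 8281) ≤ E[T²]/8281 = 1916/8281 = 0.2314.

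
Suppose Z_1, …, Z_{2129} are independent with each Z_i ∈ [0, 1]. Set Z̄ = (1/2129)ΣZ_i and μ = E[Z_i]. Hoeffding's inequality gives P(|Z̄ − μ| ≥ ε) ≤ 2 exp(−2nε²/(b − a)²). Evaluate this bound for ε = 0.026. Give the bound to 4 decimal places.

0.1124

Exponent: 2nε²/(b − a)² = 2·2129·0.026² / 1² = 2.87841.
Bound = 2·exp(−2.87841) = 0.11245.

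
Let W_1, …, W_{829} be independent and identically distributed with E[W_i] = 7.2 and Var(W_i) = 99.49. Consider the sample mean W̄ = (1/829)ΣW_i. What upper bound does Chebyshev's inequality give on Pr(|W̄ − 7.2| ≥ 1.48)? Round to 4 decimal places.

Var(W̄) = Var(W_i)/n = 99.49/829 = 0.12001.
Chebyshev: Pr(|W̄ − 7.2| ≥ 1.48) ≤ Var(W̄)/(1.48)² = 99.49/(829·1.48²) = 0.0548.

0.0548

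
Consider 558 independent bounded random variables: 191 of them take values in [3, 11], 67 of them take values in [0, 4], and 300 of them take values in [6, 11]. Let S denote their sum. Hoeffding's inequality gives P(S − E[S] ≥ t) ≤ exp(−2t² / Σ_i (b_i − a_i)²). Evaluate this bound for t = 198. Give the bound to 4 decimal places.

Σ(b_i − a_i)² = 191·8² + 67·4² + 300·5² = 20796.
Exponent = 2·198² / 20796 = 3.77034.
Bound = exp(−3.77034) = 0.02304.

0.0230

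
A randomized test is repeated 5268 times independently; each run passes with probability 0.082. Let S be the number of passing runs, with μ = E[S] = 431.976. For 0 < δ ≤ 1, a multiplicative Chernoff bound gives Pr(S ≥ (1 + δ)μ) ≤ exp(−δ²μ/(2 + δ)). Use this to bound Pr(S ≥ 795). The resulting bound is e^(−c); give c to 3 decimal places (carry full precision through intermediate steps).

107.407

Write 795 = (1 + δ)μ, so δ = 795/431.976 − 1 = 0.84038…
Then the exponent is δ²μ/(2 + δ) = (795 − μ)² / (μ·(2 + δ)) = 107.407500.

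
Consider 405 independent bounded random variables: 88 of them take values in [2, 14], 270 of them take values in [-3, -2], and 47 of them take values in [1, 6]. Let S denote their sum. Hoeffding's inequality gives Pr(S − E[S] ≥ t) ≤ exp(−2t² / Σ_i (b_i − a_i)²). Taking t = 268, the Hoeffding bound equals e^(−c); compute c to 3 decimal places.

10.176

Σ(b_i − a_i)² = 88·12² + 270·1² + 47·5² = 14117.
c = 2t² / 14117 = 2·268² / 14117 = 10.1755.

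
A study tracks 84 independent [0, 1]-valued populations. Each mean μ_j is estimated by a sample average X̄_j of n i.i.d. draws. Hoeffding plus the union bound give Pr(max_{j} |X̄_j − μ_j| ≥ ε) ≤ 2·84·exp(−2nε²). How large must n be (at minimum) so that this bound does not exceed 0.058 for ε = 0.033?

Need 2·84·exp(−2nε²) ≤ 0.058, i.e. exp(−2nε²) ≤ 0.058/168.
So 2nε² ≥ ln(168/0.058) = 7.971276.
Hence n ≥ 7.971276/(2·0.033²) = 3659.906.
The smallest integer n is 3660.

3660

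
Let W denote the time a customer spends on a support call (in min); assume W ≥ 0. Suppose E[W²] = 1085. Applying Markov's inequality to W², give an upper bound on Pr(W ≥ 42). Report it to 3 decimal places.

Since W ≥ 0, the event {W ≥ 42} is the same as {W² ≥ 1764}.
Markov's inequality applied to W² gives Pr(W² ≥ 1764) ≤ E[W²]/1764 = 1085/1764 = 0.6151.

0.615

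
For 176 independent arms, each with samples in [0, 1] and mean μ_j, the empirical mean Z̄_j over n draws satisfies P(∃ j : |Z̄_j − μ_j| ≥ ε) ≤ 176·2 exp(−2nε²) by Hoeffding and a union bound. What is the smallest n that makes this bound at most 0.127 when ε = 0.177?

127

Need 2·176·exp(−2nε²) ≤ 0.127, i.e. exp(−2nε²) ≤ 0.127/352.
So 2nε² ≥ ln(352/0.127) = 7.927199.
Hence n ≥ 7.927199/(2·0.177²) = 126.515.
The smallest integer n is 127.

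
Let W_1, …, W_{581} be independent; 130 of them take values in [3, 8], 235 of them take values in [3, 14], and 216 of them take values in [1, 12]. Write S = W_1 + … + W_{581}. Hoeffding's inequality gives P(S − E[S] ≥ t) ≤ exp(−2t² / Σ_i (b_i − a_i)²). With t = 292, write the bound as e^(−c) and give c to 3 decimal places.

2.949

Σ(b_i − a_i)² = 130·5² + 235·11² + 216·11² = 57821.
c = 2t² / 57821 = 2·292² / 57821 = 2.9492.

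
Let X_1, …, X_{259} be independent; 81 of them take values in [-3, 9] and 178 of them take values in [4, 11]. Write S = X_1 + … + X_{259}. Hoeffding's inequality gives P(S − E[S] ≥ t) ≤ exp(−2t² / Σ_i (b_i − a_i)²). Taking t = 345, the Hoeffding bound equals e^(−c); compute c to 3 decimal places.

Σ(b_i − a_i)² = 81·12² + 178·7² = 20386.
c = 2t² / 20386 = 2·345² / 20386 = 11.6771.

11.677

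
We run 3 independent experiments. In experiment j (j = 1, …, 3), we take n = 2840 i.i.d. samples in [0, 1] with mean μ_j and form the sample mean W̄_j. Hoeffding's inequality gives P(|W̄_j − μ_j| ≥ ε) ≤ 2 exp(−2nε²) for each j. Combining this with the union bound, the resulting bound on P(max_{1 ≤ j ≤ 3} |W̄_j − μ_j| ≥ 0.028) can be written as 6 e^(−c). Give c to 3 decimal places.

Union bound over the 3 events: P(max_{1 ≤ j ≤ 3} |W̄_j − μ_j| ≥ 0.028) ≤ 3·2·exp(−2nε²) = 6 exp(−2·2840·0.028²).
So c = 2·2840·0.028² = 4.4531.

4.453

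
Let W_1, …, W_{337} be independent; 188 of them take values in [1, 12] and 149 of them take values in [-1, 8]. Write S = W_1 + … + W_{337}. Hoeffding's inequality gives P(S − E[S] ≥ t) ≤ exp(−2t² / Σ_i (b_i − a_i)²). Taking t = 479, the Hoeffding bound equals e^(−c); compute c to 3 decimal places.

Σ(b_i − a_i)² = 188·11² + 149·9² = 34817.
c = 2t² / 34817 = 2·479² / 34817 = 13.1798.

13.180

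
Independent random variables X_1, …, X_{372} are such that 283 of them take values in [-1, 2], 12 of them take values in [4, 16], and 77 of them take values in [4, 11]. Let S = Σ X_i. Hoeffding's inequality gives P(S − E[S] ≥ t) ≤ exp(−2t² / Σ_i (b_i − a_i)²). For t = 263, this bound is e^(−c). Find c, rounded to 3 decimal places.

17.189

Σ(b_i − a_i)² = 283·3² + 12·12² + 77·7² = 8048.
c = 2t² / 8048 = 2·263² / 8048 = 17.1891.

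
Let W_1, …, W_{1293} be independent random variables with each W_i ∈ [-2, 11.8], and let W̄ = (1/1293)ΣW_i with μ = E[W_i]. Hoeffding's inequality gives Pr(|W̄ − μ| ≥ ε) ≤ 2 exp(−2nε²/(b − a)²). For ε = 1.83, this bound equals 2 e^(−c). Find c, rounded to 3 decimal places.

45.475

c = 2nε²/(b − a)² = 2·1293·1.83² / 13.8² = 45.4750.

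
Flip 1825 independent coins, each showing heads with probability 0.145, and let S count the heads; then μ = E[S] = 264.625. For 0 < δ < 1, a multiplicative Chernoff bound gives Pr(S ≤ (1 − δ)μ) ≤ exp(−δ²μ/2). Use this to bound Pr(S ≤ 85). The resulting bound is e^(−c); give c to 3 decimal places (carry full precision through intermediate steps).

60.964

Write 85 = (1 − δ)μ, so δ = 1 − 85/264.625 = 0.6787907…
Then the exponent is δ²μ/2 = (μ − 85)²/(2μ) = 60.963893.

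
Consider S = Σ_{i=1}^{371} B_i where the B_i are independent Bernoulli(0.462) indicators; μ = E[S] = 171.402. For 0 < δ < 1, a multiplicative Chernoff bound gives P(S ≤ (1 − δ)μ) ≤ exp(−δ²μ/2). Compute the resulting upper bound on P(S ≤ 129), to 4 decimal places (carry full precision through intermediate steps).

0.0053

Write 129 = (1 − δ)μ, so δ = 1 − 129/171.402 = 0.2473833…
Then the exponent is δ²μ/2 = (μ − 129)²/(2μ) = 5.244774.
Bound = exp(−5.244774) = 0.00528.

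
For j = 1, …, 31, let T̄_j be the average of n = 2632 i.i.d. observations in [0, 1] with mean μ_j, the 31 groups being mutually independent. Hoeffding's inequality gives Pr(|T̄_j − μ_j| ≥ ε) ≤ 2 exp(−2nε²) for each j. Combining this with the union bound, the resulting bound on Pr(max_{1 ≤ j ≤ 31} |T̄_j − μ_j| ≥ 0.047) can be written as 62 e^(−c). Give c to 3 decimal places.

11.628

Union bound over the 31 events: Pr(max_{1 ≤ j ≤ 31} |T̄_j − μ_j| ≥ 0.047) ≤ 31·2·exp(−2nε²) = 62 exp(−2·2632·0.047²).
So c = 2·2632·0.047² = 11.6282.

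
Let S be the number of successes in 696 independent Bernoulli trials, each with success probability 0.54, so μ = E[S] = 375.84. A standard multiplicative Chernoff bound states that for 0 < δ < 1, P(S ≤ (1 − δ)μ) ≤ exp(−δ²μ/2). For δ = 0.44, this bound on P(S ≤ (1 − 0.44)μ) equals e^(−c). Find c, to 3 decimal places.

36.381

c = δ²μ/2 = 0.44²·375.84/2 = 36.3813.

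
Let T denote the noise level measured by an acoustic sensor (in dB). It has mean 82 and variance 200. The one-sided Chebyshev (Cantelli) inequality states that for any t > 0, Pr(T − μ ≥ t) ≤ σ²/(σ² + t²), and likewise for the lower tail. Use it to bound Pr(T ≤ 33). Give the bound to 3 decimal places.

0.077

Here σ² = 200 and t = 49, so σ² + t² = 2601.
Cantelli's bound: 200/2601 = 0.0769.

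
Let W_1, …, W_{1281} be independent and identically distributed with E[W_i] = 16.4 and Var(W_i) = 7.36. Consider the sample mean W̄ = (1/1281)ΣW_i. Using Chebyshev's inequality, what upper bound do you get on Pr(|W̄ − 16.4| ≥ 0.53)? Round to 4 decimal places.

Var(W̄) = Var(W_i)/n = 7.36/1281 = 0.0057455.
Chebyshev: Pr(|W̄ − 16.4| ≥ 0.53) ≤ Var(W̄)/(0.53)² = 7.36/(1281·0.53²) = 0.0205.

0.0205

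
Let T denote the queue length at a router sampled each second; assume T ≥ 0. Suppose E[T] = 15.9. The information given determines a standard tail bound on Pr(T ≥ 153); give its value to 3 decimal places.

0.104

Only the mean of a non-negative variable is known, so Markov's inequality is the applicable tail bound.
Markov's inequality: for a non-negative random variable, Pr(T ≥ a) ≤ E[T]/a.
Here E[T] = 15.9 and a = 153, so the bound is 15.9/153 = 0.1039.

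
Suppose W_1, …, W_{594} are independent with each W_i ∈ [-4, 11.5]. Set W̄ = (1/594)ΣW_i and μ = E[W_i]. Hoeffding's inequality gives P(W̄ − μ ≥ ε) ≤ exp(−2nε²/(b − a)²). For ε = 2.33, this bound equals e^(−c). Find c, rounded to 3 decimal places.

26.845

c = 2nε²/(b − a)² = 2·594·2.33² / 15.5² = 26.8451.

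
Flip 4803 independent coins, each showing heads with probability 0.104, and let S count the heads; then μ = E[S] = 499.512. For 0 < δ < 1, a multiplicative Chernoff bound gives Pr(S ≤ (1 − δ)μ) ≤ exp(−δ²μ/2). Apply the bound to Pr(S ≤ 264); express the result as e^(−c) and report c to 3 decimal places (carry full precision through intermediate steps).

Write 264 = (1 − δ)μ, so δ = 1 − 264/499.512 = 0.4714842…
Then the exponent is δ²μ/2 = (μ − 264)²/(2μ) = 55.520090.

55.520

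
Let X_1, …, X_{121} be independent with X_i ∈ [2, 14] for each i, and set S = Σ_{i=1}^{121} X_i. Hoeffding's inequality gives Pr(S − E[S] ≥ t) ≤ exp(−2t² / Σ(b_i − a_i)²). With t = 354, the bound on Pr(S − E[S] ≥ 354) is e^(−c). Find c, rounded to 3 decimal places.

Σ(b_i − a_i)² = 121·(12)² = 17424.
c = 2t²/17424 = 2·354²/17424 = 14.3843.

14.384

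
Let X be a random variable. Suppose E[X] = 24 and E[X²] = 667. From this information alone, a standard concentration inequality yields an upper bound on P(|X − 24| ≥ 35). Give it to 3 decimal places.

0.074

The first two moments determine the variance, so Chebyshev's inequality is the sharpest standard bound available.
Var(X) = E[X²] − (E[X])² = 667 − 576 = 91.
Chebyshev's inequality: P(|X − μ| ≥ t) ≤ Var(X)/t² = 91/1225 = 0.0743.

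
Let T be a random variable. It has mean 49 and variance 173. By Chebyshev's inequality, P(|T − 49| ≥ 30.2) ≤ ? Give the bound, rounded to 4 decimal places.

0.1897

Chebyshev: P(|T − μ| ≥ t) ≤ Var(T)/t².
Bound = 173 / 912.04 = 0.1897.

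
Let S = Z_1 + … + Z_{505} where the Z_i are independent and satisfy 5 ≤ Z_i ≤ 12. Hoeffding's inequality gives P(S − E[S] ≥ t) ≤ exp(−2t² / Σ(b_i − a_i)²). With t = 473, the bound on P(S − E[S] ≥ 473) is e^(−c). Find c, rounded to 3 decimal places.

Σ(b_i − a_i)² = 505·(7)² = 24745.
c = 2t²/24745 = 2·473²/24745 = 18.0828.

18.083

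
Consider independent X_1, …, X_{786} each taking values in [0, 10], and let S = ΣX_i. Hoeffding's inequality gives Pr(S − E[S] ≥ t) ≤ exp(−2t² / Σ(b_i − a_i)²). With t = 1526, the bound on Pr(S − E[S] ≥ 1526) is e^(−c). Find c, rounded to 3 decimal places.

Σ(b_i − a_i)² = 786·(10)² = 78600.
c = 2t²/78600 = 2·1526²/78600 = 59.2538.

59.254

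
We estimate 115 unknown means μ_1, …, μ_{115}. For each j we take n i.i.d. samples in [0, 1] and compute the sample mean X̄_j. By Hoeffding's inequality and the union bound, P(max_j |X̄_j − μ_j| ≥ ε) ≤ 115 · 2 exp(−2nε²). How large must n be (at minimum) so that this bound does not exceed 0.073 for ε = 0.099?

Need 2·115·exp(−2nε²) ≤ 0.073, i.e. exp(−2nε²) ≤ 0.073/230.
So 2nε² ≥ ln(230/0.073) = 8.055375.
Hence n ≥ 8.055375/(2·0.099²) = 410.947.
The smallest integer n is 411.

411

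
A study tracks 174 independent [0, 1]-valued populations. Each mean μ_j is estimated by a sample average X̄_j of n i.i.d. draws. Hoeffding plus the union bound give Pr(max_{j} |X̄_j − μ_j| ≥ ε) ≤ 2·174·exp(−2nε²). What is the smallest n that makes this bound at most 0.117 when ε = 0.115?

Need 2·174·exp(−2nε²) ≤ 0.117, i.e. exp(−2nε²) ≤ 0.117/348.
So 2nε² ≥ ln(348/0.117) = 7.997784.
Hence n ≥ 7.997784/(2·0.115²) = 302.374.
The smallest integer n is 303.

303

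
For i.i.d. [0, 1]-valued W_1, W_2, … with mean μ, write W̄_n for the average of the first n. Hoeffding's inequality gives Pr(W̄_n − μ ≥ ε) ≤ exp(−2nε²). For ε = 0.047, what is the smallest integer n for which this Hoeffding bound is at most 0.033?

773

Require exp(−2nε²) ≤ 0.033, i.e. 2nε² ≥ ln(1/0.033) = 3.411248.
So n ≥ 3.411248 / (2·0.047²) = 772.125.
The smallest integer n is 773.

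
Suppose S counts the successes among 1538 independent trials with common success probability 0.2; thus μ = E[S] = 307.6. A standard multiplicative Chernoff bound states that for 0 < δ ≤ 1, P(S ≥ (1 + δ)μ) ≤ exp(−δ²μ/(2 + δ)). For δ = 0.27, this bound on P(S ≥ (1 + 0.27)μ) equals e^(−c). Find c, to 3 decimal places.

c = δ²μ/(2 + δ) = 0.27²·307.6/(2 + 0.27) = 9.8784.

9.878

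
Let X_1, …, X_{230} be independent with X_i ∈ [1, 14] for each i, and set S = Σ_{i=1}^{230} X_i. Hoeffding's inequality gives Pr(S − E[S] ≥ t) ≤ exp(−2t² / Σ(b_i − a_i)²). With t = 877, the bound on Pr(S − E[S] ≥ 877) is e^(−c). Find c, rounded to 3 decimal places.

Σ(b_i − a_i)² = 230·(13)² = 38870.
c = 2t²/38870 = 2·877²/38870 = 39.5744.

39.574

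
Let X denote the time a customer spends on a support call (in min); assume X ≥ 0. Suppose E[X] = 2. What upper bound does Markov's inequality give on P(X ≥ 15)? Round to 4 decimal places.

0.1333

Markov's inequality: for a non-negative random variable, P(X ≥ a) ≤ E[X]/a.
Here E[X] = 2 and a = 15, so the bound is 2/15 = 0.1333.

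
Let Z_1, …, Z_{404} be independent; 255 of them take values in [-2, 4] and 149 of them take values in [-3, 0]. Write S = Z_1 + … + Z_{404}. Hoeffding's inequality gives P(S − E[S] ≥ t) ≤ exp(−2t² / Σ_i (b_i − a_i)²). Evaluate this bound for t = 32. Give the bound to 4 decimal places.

Σ(b_i − a_i)² = 255·6² + 149·3² = 10521.
Exponent = 2·32² / 10521 = 0.19466.
Bound = exp(−0.19466) = 0.82312.

0.8231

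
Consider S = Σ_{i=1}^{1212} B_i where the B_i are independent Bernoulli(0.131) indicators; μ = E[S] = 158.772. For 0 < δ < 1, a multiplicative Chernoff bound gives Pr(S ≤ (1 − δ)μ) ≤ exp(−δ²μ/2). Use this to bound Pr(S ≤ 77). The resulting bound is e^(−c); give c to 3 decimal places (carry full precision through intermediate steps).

Write 77 = (1 − δ)μ, so δ = 1 − 77/158.772 = 0.5150278…
Then the exponent is δ²μ/2 = (μ − 77)²/(2μ) = 21.057428.

21.057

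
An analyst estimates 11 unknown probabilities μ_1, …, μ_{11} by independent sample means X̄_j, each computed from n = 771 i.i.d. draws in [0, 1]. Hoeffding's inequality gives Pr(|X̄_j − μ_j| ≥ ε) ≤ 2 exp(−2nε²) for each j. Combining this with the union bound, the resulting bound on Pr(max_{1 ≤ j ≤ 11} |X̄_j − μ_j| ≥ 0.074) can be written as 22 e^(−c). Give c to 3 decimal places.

Union bound over the 11 events: Pr(max_{1 ≤ j ≤ 11} |X̄_j − μ_j| ≥ 0.074) ≤ 11·2·exp(−2nε²) = 22 exp(−2·771·0.074²).
So c = 2·771·0.074² = 8.4440.

8.444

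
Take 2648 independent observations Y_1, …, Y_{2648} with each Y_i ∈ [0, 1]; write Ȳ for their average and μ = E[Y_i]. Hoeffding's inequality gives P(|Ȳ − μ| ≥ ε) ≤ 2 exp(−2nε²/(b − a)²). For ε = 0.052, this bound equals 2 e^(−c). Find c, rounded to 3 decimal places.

14.320

c = 2nε²/(b − a)² = 2·2648·0.052² / 1² = 14.3204.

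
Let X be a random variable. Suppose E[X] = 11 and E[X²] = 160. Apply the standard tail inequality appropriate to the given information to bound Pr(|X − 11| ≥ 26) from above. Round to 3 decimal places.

0.058

The first two moments determine the variance, so Chebyshev's inequality is the sharpest standard bound available.
Var(X) = E[X²] − (E[X])² = 160 − 121 = 39.
Chebyshev's inequality: Pr(|X − μ| ≥ t) ≤ Var(X)/t² = 39/676 = 0.0577.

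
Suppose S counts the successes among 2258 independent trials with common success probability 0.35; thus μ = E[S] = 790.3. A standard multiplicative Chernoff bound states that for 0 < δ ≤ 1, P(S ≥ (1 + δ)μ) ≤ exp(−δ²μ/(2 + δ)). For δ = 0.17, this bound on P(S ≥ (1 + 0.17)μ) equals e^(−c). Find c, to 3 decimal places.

10.525

c = δ²μ/(2 + δ) = 0.17²·790.3/(2 + 0.17) = 10.5252.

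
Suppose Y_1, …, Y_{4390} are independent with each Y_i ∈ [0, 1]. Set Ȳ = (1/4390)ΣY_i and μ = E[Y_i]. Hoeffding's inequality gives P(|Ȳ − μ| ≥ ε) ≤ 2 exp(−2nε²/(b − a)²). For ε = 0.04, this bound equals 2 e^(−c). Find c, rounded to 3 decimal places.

c = 2nε²/(b − a)² = 2·4390·0.04² / 1² = 14.0480.

14.048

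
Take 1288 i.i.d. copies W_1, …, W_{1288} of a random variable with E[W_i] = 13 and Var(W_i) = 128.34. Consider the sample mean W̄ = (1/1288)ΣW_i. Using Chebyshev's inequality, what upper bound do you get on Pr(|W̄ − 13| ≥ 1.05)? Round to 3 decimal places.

0.090

Var(W̄) = Var(W_i)/n = 128.34/1288 = 0.099643.
Chebyshev: Pr(|W̄ − 13| ≥ 1.05) ≤ Var(W̄)/(1.05)² = 128.34/(1288·1.05²) = 0.0904.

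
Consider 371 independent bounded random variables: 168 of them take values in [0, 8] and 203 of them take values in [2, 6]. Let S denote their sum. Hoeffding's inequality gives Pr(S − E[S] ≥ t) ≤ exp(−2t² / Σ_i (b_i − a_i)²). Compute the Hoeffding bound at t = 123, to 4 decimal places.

0.1152

Σ(b_i − a_i)² = 168·8² + 203·4² = 14000.
Exponent = 2·123² / 14000 = 2.16129.
Bound = exp(−2.16129) = 0.11518.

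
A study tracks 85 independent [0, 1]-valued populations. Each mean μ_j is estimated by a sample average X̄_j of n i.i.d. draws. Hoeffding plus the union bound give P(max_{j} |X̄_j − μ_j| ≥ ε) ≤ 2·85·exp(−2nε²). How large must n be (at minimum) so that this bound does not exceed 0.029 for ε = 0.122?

Need 2·85·exp(−2nε²) ≤ 0.029, i.e. exp(−2nε²) ≤ 0.029/170.
So 2nε² ≥ ln(170/0.029) = 8.676258.
Hence n ≥ 8.676258/(2·0.122²) = 291.463.
The smallest integer n is 292.

292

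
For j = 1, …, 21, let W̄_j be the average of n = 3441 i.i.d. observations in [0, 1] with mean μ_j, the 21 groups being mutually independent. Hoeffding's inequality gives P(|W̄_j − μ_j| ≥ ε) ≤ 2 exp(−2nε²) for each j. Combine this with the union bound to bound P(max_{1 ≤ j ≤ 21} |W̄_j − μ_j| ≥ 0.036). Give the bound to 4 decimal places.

0.0056

Per-experiment Hoeffding bound: 2·exp(−2·3441·0.036²) = 2·exp(−8.91907) = 0.00026762.
Union bound over 21 events: 21·0.00026762 = 0.00562.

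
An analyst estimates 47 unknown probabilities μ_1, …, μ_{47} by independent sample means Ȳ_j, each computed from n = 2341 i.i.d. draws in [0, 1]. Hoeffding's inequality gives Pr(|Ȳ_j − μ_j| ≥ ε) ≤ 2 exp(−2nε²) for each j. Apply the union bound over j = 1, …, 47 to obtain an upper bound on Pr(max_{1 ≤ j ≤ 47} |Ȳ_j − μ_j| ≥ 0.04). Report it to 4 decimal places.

0.0524

Per-experiment Hoeffding bound: 2·exp(−2·2341·0.04²) = 2·exp(−7.49120) = 0.0011159.
Union bound over 47 events: 47·0.0011159 = 0.05245.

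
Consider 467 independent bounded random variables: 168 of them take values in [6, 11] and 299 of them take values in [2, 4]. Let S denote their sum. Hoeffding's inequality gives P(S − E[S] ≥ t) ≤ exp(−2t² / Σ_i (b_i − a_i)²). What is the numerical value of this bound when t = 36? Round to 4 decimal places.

Σ(b_i − a_i)² = 168·5² + 299·2² = 5396.
Exponent = 2·36² / 5396 = 0.48036.
Bound = exp(−0.48036) = 0.61856.

0.6186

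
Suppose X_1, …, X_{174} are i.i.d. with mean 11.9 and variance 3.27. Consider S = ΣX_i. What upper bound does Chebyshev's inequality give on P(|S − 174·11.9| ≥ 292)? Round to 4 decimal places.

0.0067

Var(S) = n·Var(X_i) = 174·3.27 = 568.98.
Chebyshev: P(|S − 174·11.9| ≥ 292) ≤ Var(S)/292² = 568.98/85264 = 0.0067.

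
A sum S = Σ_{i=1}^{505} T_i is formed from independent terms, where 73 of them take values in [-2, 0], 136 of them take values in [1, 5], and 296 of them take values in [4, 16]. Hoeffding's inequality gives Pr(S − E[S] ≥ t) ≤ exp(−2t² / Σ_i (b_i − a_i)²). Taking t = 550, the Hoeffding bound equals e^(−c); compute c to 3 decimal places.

Σ(b_i − a_i)² = 73·2² + 136·4² + 296·12² = 45092.
c = 2t² / 45092 = 2·550² / 45092 = 13.4170.

13.417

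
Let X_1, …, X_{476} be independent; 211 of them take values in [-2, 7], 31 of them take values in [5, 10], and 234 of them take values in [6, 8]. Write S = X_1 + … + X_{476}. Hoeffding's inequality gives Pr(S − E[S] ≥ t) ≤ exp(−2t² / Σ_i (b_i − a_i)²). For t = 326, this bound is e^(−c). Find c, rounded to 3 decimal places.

Σ(b_i − a_i)² = 211·9² + 31·5² + 234·2² = 18802.
c = 2t² / 18802 = 2·326² / 18802 = 11.3048.

11.305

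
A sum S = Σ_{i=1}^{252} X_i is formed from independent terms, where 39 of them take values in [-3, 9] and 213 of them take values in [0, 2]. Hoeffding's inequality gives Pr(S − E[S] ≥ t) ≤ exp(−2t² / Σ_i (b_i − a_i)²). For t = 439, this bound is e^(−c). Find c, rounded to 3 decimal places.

59.592

Σ(b_i − a_i)² = 39·12² + 213·2² = 6468.
c = 2t² / 6468 = 2·439² / 6468 = 59.5921.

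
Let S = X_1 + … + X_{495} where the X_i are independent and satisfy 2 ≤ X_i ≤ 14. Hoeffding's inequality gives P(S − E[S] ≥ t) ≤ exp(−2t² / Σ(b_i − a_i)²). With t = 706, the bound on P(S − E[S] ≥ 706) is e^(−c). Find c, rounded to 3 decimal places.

Σ(b_i − a_i)² = 495·(12)² = 71280.
c = 2t²/71280 = 2·706²/71280 = 13.9853.

13.985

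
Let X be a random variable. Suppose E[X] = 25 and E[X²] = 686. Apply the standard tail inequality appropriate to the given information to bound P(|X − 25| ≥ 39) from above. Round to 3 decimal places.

The first two moments determine the variance, so Chebyshev's inequality is the sharpest standard bound available.
Var(X) = E[X²] − (E[X])² = 686 − 625 = 61.
Chebyshev's inequality: P(|X − μ| ≥ t) ≤ Var(X)/t² = 61/1521 = 0.0401.

0.040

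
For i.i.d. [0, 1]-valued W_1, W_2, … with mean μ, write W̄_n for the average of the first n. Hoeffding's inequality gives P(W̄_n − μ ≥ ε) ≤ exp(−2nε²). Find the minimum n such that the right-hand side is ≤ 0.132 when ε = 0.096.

Require exp(−2nε²) ≤ 0.132, i.e. 2nε² ≥ ln(1/0.132) = 2.024953.
So n ≥ 2.024953 / (2·0.096²) = 109.861.
The smallest integer n is 110.

110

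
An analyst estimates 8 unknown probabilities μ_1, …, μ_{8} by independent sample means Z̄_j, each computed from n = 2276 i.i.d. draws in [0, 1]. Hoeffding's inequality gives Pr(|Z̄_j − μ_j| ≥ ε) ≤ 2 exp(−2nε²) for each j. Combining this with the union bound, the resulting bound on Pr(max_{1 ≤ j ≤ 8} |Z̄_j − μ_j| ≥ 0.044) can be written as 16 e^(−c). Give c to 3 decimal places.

8.813

Union bound over the 8 events: Pr(max_{1 ≤ j ≤ 8} |Z̄_j − μ_j| ≥ 0.044) ≤ 8·2·exp(−2nε²) = 16 exp(−2·2276·0.044²).
So c = 2·2276·0.044² = 8.8127.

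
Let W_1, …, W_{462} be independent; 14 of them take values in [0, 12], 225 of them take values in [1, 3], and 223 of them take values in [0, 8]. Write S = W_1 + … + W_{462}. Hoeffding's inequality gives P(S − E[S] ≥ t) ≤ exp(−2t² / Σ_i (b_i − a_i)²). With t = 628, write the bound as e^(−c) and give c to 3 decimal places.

45.891

Σ(b_i − a_i)² = 14·12² + 225·2² + 223·8² = 17188.
c = 2t² / 17188 = 2·628² / 17188 = 45.8906.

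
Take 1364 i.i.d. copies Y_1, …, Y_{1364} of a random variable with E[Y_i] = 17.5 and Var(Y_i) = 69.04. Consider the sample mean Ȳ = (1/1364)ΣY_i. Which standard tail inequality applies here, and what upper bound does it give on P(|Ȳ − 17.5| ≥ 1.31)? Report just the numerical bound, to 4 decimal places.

0.0295

With mean and variance of each term known, Chebyshev's inequality bounds the deviation of the sum (or sample mean).
Var(Ȳ) = Var(Y_i)/n = 69.04/1364 = 0.050616.
Chebyshev: P(|Ȳ − 17.5| ≥ 1.31) ≤ Var(Ȳ)/(1.31)² = 69.04/(1364·1.31²) = 0.0295.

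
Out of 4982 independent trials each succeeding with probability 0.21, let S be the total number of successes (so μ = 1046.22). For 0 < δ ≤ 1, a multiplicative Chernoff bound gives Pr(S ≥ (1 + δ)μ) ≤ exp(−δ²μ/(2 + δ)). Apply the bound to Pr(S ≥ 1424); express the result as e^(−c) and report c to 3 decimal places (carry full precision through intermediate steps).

Write 1424 = (1 + δ)μ, so δ = 1424/1046.22 − 1 = 0.3610904…
Then the exponent is δ²μ/(2 + δ) = (1424 − μ)² / (μ·(2 + δ)) = 57.775311.

57.775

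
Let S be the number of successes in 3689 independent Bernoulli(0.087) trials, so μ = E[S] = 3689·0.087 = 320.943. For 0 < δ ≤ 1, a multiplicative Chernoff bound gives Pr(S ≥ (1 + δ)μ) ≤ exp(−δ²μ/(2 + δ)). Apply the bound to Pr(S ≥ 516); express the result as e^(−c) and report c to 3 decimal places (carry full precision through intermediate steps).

45.460

Write 516 = (1 + δ)μ, so δ = 516/320.943 − 1 = 0.6077621…
Then the exponent is δ²μ/(2 + δ) = (516 − μ)² / (μ·(2 + δ)) = 45.459766.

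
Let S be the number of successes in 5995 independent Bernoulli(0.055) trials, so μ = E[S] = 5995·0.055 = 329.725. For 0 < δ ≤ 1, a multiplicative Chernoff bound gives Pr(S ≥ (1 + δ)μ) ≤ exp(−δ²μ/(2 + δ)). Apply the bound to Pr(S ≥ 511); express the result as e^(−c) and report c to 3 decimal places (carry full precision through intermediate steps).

Write 511 = (1 + δ)μ, so δ = 511/329.725 − 1 = 0.5497763…
Then the exponent is δ²μ/(2 + δ) = (511 − μ)² / (μ·(2 + δ)) = 39.086057.

39.086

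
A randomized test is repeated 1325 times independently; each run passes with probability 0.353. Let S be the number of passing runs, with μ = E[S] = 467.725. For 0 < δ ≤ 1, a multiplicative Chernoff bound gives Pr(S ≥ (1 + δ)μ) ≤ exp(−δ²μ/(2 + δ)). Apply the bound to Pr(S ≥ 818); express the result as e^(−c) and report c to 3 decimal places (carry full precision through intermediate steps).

Write 818 = (1 + δ)μ, so δ = 818/467.725 − 1 = 0.7488909…
Then the exponent is δ²μ/(2 + δ) = (818 − μ)² / (μ·(2 + δ)) = 95.426764.

95.427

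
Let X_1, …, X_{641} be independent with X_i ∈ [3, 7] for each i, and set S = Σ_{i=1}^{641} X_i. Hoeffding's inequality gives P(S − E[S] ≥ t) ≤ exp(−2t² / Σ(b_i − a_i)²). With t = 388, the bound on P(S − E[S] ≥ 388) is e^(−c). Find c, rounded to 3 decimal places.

Σ(b_i − a_i)² = 641·(4)² = 10256.
c = 2t²/10256 = 2·388²/10256 = 29.3573.

29.357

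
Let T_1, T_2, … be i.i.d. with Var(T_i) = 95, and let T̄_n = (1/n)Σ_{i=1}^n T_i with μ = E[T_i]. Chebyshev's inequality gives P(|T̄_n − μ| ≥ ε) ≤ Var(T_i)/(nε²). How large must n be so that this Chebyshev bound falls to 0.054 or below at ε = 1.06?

1566

Require 95/(n·1.06²) ≤ 0.054, i.e. n ≥ 95/(0.054·1.06²) = 1565.734.
The smallest integer n is 1566.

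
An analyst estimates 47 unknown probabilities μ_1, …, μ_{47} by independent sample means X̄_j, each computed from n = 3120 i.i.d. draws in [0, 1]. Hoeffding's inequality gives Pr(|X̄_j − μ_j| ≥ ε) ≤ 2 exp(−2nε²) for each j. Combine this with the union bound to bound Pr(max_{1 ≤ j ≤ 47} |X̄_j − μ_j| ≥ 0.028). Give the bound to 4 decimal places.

Per-experiment Hoeffding bound: 2·exp(−2·3120·0.028²) = 2·exp(−4.89216) = 0.01501.
Union bound over 47 events: 47·0.01501 = 0.70549.

0.7055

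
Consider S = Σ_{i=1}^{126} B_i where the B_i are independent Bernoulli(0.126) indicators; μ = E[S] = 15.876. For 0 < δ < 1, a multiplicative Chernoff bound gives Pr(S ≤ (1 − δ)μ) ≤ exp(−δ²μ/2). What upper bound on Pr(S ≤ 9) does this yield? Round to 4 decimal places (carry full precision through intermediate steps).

Write 9 = (1 − δ)μ, so δ = 1 − 9/15.876 = 0.4331066…
Then the exponent is δ²μ/2 = (μ − 9)²/(2μ) = 1.489020.
Bound = exp(−1.489020) = 0.22559.

0.2256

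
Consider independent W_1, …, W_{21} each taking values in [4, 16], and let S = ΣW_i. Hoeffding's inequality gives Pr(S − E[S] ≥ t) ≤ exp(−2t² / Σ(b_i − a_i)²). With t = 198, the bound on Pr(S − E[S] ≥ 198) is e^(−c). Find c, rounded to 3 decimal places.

25.929

Σ(b_i − a_i)² = 21·(12)² = 3024.
c = 2t²/3024 = 2·198²/3024 = 25.9286.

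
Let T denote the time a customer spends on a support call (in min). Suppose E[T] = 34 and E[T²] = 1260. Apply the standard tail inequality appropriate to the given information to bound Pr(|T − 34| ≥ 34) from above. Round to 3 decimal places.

0.090

The first two moments determine the variance, so Chebyshev's inequality is the sharpest standard bound available.
Var(T) = E[T²] − (E[T])² = 1260 − 1156 = 104.
Chebyshev's inequality: Pr(|T − μ| ≥ t) ≤ Var(T)/t² = 104/1156 = 0.0900.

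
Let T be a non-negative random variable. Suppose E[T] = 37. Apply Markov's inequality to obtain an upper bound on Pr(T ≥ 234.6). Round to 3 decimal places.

Markov's inequality: for a non-negative random variable, Pr(T ≥ a) ≤ E[T]/a.
Here E[T] = 37 and a = 234.6, so the bound is 37/234.6 = 0.1577.

0.158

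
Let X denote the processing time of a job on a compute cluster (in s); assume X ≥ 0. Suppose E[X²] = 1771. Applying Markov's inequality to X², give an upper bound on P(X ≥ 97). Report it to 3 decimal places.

0.188

Since X ≥ 0, the event {X ≥ 97} is the same as {X² ≥ 9409}.
Markov's inequality applied to X² gives P(X² ≥ 9409) ≤ E[X²]/9409 = 1771/9409 = 0.1882.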